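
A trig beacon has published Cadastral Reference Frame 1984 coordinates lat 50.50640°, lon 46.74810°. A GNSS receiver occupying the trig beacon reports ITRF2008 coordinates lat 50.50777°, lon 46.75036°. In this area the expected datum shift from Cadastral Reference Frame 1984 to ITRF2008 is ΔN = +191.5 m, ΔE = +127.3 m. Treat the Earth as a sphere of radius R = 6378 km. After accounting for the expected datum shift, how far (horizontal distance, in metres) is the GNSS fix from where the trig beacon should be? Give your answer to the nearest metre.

Observed coordinate differences: Δφ = +0.00137°, Δλ = +0.00226°.
Converting to metres (1° lat = 111317 m, cos φ = 0.635992): observed ΔN = 152.5 m, observed ΔE = 160.0 m.
Subtracting the expected shift leaves a residual of 152.5 − (191.5) = -39.0 m north and 160.0 − (127.3) = 32.7 m east.
Residual distance = √((-39.0)² + 32.7²) = 50.9 m.

51 m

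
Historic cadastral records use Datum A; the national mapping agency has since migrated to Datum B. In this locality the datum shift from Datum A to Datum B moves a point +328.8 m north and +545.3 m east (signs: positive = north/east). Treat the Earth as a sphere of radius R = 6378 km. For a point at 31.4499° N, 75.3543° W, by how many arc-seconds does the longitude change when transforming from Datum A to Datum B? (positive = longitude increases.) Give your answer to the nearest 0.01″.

At latitude 31.4499°, cos φ = 0.853097.
One radian of longitude at latitude φ spans R cos φ, so Δλ = ΔE / (R cos φ) = 545.3 / (6378000 × 0.853097) = 1.0022e-04 rad = 20.672″.

Δλ = 20.67″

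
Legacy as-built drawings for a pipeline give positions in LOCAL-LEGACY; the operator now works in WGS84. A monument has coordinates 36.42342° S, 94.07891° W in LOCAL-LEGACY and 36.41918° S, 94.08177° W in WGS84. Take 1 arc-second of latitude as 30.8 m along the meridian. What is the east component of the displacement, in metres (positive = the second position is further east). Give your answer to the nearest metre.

ΔE = -255 m

Δφ = -36.41918° − -36.42342° = +0.00424°; Δλ = -94.08177° − -94.07891° = -0.00286°.
1° of latitude = 3600 × 30.80 = 110880 m.
ΔN = Δφ × 110880 = 470.1 m; ΔE = Δλ × 110880 × cos(-36.42342°) = -0.00286 × 110880 × 0.804651 = -255.2 m.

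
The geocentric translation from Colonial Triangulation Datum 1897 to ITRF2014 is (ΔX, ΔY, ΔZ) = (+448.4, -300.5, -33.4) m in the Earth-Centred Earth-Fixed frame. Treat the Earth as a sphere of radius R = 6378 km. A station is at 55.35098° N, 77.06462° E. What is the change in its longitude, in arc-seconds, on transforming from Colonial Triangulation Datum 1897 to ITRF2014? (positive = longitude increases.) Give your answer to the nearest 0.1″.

sin φ = 0.822650, cos φ = 0.568548, sin λ = 0.974623, cos λ = 0.223852.
East component: ΔE = −sin λ·ΔX + cos λ·ΔY = −(0.974623)(448.4) + (0.223852)(-300.5) = -504.29 m.
1° of latitude spans πR/180 = 111317 m; at latitude φ, 1° of longitude spans that × cos φ = 63289.1 m, so Δλ = -504.29 / 63289.1 × 3600 = -28.685″.

Δλ = -28.7″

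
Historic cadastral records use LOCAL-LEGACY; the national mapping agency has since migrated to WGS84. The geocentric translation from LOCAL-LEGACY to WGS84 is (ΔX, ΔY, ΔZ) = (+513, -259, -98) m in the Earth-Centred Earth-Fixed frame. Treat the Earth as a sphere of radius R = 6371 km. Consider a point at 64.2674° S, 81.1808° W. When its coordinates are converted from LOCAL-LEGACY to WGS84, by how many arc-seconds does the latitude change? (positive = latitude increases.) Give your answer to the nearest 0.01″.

sin φ = -0.900830, cos φ = 0.434172, sin λ = -0.988177, cos λ = 0.153317.
North component: ΔN = −sin φ cos λ·ΔX − sin φ sin λ·ΔY + cos φ·ΔZ = −(-0.900830)(0.153317)(513) − (-0.900830)(-0.988177)(-259) + (0.434172)(-98) = 258.86 m.
1° of latitude spans πR/180 = 111195 m, so Δφ = 258.86 / 111195 × 3600 = 8.381″.

Δφ = 8.38″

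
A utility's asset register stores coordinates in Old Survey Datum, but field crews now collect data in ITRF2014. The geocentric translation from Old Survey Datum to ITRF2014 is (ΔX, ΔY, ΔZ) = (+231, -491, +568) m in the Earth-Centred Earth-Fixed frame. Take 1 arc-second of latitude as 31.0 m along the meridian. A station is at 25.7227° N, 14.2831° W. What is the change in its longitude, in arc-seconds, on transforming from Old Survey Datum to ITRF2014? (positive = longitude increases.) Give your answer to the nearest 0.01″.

sin φ = 0.434016, cos φ = 0.900905, sin λ = -0.246713, cos λ = 0.969089.
East component: ΔE = −sin λ·ΔX + cos λ·ΔY = −(-0.246713)(231) + (0.969089)(-491) = -418.83 m.
1° of latitude spans 3600 × 31.00 = 111600 m; at latitude φ, 1° of longitude spans that × cos φ = 100541.0 m, so Δλ = -418.83 / 100541.0 × 3600 = -14.997″.

Δλ = -15.00″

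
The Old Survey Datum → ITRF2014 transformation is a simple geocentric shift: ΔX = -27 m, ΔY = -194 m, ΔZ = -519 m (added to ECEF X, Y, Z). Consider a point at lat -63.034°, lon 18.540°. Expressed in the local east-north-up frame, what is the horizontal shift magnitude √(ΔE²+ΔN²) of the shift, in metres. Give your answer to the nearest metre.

359 m

The local east axis at (φ, λ) is (−sin λ, cos λ, 0), so ΔE = −sin(18.540°)·(-27) + cos(18.540°)·(-194) = -175.35 m.
The local north axis is (−sin φ cos λ, −sin φ sin λ, cos φ), giving ΔN = -22.816 − 54.979 − 235.347 = -313.14 m.
Horizontal magnitude = √(ΔE² + ΔN²) = √((-175.35)² + (-313.14)²) = 358.89 m.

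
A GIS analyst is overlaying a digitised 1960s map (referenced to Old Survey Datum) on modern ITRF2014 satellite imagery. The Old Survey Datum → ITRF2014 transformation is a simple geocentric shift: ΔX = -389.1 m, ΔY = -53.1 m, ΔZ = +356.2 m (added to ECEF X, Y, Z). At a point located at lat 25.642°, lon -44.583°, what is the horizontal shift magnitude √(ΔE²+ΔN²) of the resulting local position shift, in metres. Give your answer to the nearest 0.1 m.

The local east axis at (φ, λ) is (−sin λ, cos λ, 0), so ΔE = −sin(-44.583°)·(-389.1) + cos(-44.583°)·(-53.1) = -310.95 m.
The local north axis is (−sin φ cos λ, −sin φ sin λ, cos φ), giving ΔN = 119.927 − 16.130 + 321.120 = 424.92 m.
Horizontal magnitude = √(ΔE² + ΔN²) = √((-310.95)² + 424.92²) = 526.54 m.

526.5 m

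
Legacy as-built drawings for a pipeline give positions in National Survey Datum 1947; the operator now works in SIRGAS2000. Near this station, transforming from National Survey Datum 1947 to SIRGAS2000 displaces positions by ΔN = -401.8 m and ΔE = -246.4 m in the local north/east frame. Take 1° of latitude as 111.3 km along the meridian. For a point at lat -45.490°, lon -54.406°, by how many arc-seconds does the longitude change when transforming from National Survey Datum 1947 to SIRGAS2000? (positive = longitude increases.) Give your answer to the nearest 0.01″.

Δλ = -11.37″

At latitude -45.490°, cos φ = 0.701034.
1° of longitude at this latitude = 111.3 × cos φ = 78.03 km, so Δλ = -246.4 / 78025.1 = -0.0031580° = -11.369″.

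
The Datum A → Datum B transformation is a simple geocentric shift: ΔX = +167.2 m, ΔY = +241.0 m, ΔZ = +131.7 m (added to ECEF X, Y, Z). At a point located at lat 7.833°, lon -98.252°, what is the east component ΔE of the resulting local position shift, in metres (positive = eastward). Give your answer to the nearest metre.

At φ = 7.833°, λ = -98.252°: sin φ = 0.136286, cos φ = 0.990670, sin λ = -0.989646, cos λ = -0.143527.
ΔE = −sin λ·ΔX + cos λ·ΔY = −(-0.989646)·(167.2) + (-0.143527)·(241.0) = 130.88 m.

ΔE = 131 m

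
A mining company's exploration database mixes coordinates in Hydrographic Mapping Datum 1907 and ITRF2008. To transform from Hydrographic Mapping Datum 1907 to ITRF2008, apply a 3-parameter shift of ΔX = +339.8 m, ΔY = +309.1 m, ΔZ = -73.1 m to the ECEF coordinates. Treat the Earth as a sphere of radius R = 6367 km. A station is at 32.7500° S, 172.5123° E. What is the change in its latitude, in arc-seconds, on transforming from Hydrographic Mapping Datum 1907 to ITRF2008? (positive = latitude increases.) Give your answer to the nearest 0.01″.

sin φ = -0.540974, cos φ = 0.841039, sin λ = 0.130313, cos λ = -0.991473.
North component: ΔN = −sin φ cos λ·ΔX − sin φ sin λ·ΔY + cos φ·ΔZ = −(-0.540974)(-0.991473)(339.8) − (-0.540974)(0.130313)(309.1) + (0.841039)(-73.1) = -221.95 m.
1° of latitude spans πR/180 = 111125 m, so Δφ = -221.95 / 111125 × 3600 = -7.190″.

Δφ = -7.19″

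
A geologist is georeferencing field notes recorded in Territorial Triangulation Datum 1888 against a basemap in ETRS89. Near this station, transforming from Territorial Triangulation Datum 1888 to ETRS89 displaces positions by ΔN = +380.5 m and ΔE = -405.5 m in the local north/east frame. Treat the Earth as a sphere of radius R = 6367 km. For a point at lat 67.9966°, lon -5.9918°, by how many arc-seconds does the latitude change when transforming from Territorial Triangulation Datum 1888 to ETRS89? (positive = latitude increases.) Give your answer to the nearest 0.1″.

On a sphere of radius R, 1 rad of latitude = R, so Δφ = ΔN / R = 380.5 / 6367000 = 5.9761e-05 rad = 12.327″.

Δφ = 12.3″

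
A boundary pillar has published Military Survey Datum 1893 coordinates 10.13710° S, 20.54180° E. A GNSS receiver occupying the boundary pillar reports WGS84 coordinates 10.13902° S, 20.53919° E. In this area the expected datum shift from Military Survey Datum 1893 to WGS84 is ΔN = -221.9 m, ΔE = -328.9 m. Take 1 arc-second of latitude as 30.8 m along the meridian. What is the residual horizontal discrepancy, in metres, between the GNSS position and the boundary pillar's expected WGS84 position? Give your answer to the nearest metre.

45 m

Observed coordinate differences: Δφ = -0.00192°, Δλ = -0.00261°.
Converting to metres (1° lat = 110880 m, cos φ = 0.984389): observed ΔN = -212.9 m, observed ΔE = -284.9 m.
Subtracting the expected shift leaves a residual of -212.9 − (-221.9) = 9.0 m north and -284.9 − (-328.9) = 44.0 m east.
Residual distance = √(9.0² + 44.0²) = 44.9 m.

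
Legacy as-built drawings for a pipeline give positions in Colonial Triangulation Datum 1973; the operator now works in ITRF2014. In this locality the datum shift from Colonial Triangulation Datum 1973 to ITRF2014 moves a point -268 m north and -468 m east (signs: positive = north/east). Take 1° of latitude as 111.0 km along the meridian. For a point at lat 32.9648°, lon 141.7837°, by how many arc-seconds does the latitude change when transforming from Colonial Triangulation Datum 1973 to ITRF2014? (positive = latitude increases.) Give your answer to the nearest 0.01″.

1° of latitude = 111.0 km, so Δφ = -268.0 / 111000 = -0.0024144° = -8.692″.

Δφ = -8.69″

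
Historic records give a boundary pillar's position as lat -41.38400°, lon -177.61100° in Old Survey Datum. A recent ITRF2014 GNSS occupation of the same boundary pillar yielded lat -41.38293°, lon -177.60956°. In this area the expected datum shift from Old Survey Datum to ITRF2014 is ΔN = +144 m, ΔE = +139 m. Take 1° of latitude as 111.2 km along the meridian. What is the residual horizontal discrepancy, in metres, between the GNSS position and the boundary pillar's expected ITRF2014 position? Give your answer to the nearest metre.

Observed coordinate differences: Δφ = +0.00107°, Δλ = +0.00144°.
Converting to metres (1° lat = 111200 m, cos φ = 0.750296): observed ΔN = 119.0 m, observed ΔE = 120.1 m.
Subtracting the expected shift leaves a residual of 119.0 − (144) = -25.0 m north and 120.1 − (139) = -18.9 m east.
Residual distance = √((-25.0)² + (-18.9)²) = 31.3 m.

31 m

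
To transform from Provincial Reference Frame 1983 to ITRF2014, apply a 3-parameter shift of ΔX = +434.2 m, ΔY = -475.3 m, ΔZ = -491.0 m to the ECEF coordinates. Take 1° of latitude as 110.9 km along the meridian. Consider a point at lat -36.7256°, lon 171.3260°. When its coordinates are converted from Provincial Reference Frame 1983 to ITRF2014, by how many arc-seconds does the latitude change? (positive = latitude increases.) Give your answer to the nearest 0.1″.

sin φ = -0.597983, cos φ = 0.801509, sin λ = 0.150812, cos λ = -0.988562.
North component: ΔN = −sin φ cos λ·ΔX − sin φ sin λ·ΔY + cos φ·ΔZ = −(-0.597983)(-0.988562)(434.2) − (-0.597983)(0.150812)(-475.3) + (0.801509)(-491.0) = -693.08 m.
1° of latitude spans 110900 m, so Δφ = -693.08 / 110900 × 3600 = -22.499″.

Δφ = -22.5″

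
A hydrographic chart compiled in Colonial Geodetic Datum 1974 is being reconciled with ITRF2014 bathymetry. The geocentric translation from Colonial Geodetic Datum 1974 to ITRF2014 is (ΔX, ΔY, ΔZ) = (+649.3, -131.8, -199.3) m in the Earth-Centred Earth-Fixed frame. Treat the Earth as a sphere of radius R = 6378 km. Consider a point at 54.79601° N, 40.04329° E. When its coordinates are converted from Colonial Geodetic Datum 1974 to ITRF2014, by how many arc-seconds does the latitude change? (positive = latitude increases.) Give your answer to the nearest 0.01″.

sin φ = 0.817105, cos φ = 0.576489, sin λ = 0.643366, cos λ = 0.765559.
North component: ΔN = −sin φ cos λ·ΔX − sin φ sin λ·ΔY + cos φ·ΔZ = −(0.817105)(0.765559)(649.3) − (0.817105)(0.643366)(-131.8) + (0.576489)(-199.3) = -451.77 m.
1° of latitude spans πR/180 = 111317 m, so Δφ = -451.77 / 111317 × 3600 = -14.610″.

Δφ = -14.61″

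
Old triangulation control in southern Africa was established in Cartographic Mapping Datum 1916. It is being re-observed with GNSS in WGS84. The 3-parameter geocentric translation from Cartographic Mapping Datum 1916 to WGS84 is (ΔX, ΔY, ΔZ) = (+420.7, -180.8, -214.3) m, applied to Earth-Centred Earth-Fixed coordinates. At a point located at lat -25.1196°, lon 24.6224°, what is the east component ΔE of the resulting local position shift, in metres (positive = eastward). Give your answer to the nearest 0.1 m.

At φ = -25.1196°, λ = 24.6224°: sin φ = -0.424509, cos φ = 0.905424, sin λ = 0.416636, cos λ = 0.909073.
ΔE = −sin λ·ΔX + cos λ·ΔY = −(0.416636)·(420.7) + (0.909073)·(-180.8) = -339.64 m.

ΔE = -339.6 m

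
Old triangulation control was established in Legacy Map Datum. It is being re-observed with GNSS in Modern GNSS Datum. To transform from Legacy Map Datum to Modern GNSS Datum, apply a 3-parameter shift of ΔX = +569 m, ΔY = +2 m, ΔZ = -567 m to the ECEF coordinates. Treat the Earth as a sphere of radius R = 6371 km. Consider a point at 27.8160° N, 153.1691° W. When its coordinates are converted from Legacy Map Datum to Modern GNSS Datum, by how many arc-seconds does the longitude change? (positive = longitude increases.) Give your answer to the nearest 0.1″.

Δλ = 9.3″

sin φ = 0.466634, cos φ = 0.884451, sin λ = -0.451359, cos λ = -0.892343.
East component: ΔE = −sin λ·ΔX + cos λ·ΔY = −(-0.451359)(569) + (-0.892343)(2) = 255.04 m.
1° of latitude spans πR/180 = 111195 m; at latitude φ, 1° of longitude spans that × cos φ = 98346.4 m, so Δλ = 255.04 / 98346.4 × 3600 = 9.336″.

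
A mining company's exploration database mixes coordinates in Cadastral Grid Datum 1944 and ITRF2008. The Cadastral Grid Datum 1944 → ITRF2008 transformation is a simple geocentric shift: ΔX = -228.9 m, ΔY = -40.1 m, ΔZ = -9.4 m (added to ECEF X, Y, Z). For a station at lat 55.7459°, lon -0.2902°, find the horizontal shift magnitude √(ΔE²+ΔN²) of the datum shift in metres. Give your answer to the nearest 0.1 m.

The local east axis at (φ, λ) is (−sin λ, cos λ, 0), so ΔE = −sin(-0.2902°)·(-228.9) + cos(-0.2902°)·(-40.1) = -41.26 m.
The local north axis is (−sin φ cos λ, −sin φ sin λ, cos φ), giving ΔN = 189.195 − 0.168 − 5.291 = 183.74 m.
Horizontal magnitude = √(ΔE² + ΔN²) = √((-41.26)² + 183.74²) = 188.31 m.

188.3 m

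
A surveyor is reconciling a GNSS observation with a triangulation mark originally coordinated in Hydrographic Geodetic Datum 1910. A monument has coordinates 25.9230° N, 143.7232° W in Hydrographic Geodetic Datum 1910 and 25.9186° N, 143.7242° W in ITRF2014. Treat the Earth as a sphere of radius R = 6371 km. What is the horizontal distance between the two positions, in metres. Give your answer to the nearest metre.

Δφ = 25.9186° − 25.9230° = -0.0044°; Δλ = -143.7242° − -143.7232° = -0.0010°.
1° along a meridian = πR/180 = 111195 m.
ΔN = Δφ × 111195 = -489.3 m; ΔE = Δλ × 111195 × cos(25.9230°) = -0.0010 × 111195 × 0.899382 = -100.0 m.
Distance = √(ΔE² + ΔN²) = √((-100.0)² + (-489.3)²) = 499.4 m.

499 m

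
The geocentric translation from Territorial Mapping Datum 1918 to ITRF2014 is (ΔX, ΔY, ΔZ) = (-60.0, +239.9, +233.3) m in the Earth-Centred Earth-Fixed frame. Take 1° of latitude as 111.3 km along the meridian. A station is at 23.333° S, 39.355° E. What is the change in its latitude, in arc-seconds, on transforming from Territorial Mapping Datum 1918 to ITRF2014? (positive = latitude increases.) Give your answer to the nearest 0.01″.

sin φ = -0.396074, cos φ = 0.918218, sin λ = 0.634123, cos λ = 0.773232.
North component: ΔN = −sin φ cos λ·ΔX − sin φ sin λ·ΔY + cos φ·ΔZ = −(-0.396074)(0.773232)(-60.0) − (-0.396074)(0.634123)(239.9) + (0.918218)(233.3) = 256.10 m.
1° of latitude spans 111300 m, so Δφ = 256.10 / 111300 × 3600 = 8.284″.

Δφ = 8.28″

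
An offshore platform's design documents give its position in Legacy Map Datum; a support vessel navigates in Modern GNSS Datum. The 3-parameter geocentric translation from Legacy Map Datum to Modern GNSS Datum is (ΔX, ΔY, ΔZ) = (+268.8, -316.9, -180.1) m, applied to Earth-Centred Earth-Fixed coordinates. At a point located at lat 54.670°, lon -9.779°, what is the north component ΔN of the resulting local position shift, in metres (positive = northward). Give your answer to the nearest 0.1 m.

The local north axis is (−sin φ cos λ, −sin φ sin λ, cos φ), giving ΔN = -216.110 − 43.912 − 104.149 = -364.17 m.

ΔN = -364.2 m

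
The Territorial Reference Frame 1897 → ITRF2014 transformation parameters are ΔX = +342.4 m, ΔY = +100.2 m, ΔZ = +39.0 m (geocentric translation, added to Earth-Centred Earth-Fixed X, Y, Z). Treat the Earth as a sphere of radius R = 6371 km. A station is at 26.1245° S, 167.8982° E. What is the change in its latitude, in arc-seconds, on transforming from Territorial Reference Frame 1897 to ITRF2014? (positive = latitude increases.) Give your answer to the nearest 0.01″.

Δφ = -3.34″

sin φ = -0.440323, cos φ = 0.897839, sin λ = 0.209649, cos λ = -0.977777.
North component: ΔN = −sin φ cos λ·ΔX − sin φ sin λ·ΔY + cos φ·ΔZ = −(-0.440323)(-0.977777)(342.4) − (-0.440323)(0.209649)(100.2) + (0.897839)(39.0) = -103.15 m.
1° of latitude spans πR/180 = 111195 m, so Δφ = -103.15 / 111195 × 3600 = -3.340″.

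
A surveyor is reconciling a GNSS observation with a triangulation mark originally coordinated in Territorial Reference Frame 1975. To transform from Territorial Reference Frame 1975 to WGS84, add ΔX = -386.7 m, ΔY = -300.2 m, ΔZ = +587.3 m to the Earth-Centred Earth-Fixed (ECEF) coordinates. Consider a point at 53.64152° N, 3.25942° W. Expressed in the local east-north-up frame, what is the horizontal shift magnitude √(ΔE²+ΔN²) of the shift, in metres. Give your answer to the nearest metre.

At φ = 53.64152°, λ = -3.25942°: sin φ = 0.805324, cos φ = 0.592835, sin λ = -0.056857, cos λ = 0.998382.
ΔE = −sin λ·ΔX + cos λ·ΔY = −(-0.056857)·(-386.7) + (0.998382)·(-300.2) = -321.70 m.
ΔN = −sin φ cos λ·ΔX − sin φ sin λ·ΔY + cos φ·ΔZ = −(0.805324)(0.998382)(-386.7) − (0.805324)(-0.056857)(-300.2) + (0.592835)(587.3) = 645.34 m.
Horizontal magnitude = √(ΔE² + ΔN²) = √((-321.70)² + 645.34²) = 721.08 m.

721 m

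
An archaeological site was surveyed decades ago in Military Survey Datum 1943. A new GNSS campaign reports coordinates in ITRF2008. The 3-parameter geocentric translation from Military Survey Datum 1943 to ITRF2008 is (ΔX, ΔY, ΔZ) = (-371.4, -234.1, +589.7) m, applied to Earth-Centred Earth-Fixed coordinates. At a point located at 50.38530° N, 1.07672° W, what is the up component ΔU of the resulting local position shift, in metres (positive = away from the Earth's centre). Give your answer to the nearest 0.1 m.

ΔU = 220.3 m

At φ = 50.38530°, λ = -1.07672°: sin φ = 0.770350, cos φ = 0.637622, sin λ = -0.018791, cos λ = 0.999823.
ΔU = cos φ cos λ·ΔX + cos φ sin λ·ΔY + sin φ·ΔZ = (0.637622)(0.999823)(-371.4) + (0.637622)(-0.018791)(-234.1) + (0.770350)(589.7) = 220.31 m.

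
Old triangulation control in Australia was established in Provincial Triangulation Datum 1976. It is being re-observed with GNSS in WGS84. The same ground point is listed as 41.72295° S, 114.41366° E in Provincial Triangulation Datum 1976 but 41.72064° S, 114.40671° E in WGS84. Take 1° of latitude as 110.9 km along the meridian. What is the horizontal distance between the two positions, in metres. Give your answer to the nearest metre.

Δφ = -41.72064° − -41.72295° = +0.00231°; Δλ = 114.40671° − 114.41366° = -0.00695°.
ΔN = Δφ × 110900 = 256.2 m; ΔE = Δλ × 110900 × cos(-41.72295°) = -0.00695 × 110900 × 0.746372 = -575.3 m.
Distance = √(ΔE² + ΔN²) = √((-575.3)² + 256.2²) = 629.7 m.

630 m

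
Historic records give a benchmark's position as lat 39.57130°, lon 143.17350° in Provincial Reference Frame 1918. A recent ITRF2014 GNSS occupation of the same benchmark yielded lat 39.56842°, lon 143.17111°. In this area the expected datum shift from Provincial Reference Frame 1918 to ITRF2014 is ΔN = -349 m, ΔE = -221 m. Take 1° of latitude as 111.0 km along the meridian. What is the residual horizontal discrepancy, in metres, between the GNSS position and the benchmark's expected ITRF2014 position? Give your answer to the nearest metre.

34 m

Observed coordinate differences: Δφ = -0.00288°, Δλ = -0.00239°.
Converting to metres (1° lat = 111000 m, cos φ = 0.770832): observed ΔN = -319.7 m, observed ΔE = -204.5 m.
Subtracting the expected shift leaves a residual of -319.7 − (-349) = 29.3 m north and -204.5 − (-221) = 16.5 m east.
Residual distance = √(29.3² + 16.5²) = 33.6 m.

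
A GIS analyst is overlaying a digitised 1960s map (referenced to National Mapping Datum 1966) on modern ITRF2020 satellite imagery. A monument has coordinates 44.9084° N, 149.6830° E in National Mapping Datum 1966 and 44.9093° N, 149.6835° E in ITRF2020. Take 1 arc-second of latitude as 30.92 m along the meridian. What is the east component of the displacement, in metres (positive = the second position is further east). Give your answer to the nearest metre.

ΔE = 39 m

Δφ = 44.9093° − 44.9084° = +0.0009°; Δλ = 149.6835° − 149.6830° = +0.0005°.
1° of latitude = 3600 × 30.92 = 111312 m.
ΔN = Δφ × 111312 = 100.2 m; ΔE = Δλ × 111312 × cos(44.9084°) = +0.0005 × 111312 × 0.708236 = 39.4 m.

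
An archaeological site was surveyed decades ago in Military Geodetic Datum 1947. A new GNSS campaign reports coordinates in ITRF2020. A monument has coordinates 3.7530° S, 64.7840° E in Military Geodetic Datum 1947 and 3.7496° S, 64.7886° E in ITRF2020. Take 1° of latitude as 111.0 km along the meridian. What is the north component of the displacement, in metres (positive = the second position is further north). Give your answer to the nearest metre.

ΔN = 377 m

Δφ = -3.7496° − -3.7530° = +0.0034°; Δλ = 64.7886° − 64.7840° = +0.0046°.
ΔN = Δφ × 111000 = 377.4 m; ΔE = Δλ × 111000 × cos(-3.7530°) = +0.0046 × 111000 × 0.997855 = 509.5 m.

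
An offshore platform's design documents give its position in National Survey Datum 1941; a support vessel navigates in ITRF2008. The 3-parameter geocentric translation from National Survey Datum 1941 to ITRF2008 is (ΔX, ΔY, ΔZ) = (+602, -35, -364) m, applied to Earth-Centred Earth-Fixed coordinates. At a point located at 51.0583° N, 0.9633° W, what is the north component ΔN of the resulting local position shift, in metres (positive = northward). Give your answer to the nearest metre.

ΔN = -697 m

At φ = 51.0583°, λ = -0.9633°: sin φ = 0.777786, cos φ = 0.628529, sin λ = -0.016812, cos λ = 0.999859.
ΔN = −sin φ cos λ·ΔX − sin φ sin λ·ΔY + cos φ·ΔZ = −(0.777786)(0.999859)(602) − (0.777786)(-0.016812)(-35) + (0.628529)(-364) = -697.40 m.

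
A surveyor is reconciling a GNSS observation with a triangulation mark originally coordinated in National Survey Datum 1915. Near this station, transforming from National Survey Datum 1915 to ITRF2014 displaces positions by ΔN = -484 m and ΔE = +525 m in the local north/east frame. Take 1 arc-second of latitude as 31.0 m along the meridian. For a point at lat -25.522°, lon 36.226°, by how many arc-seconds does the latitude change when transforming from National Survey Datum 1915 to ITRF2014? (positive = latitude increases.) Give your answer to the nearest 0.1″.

Δφ = -15.6″

1″ of latitude = 31.00 m, so Δφ = -484.0 / 31.00 = -15.613″.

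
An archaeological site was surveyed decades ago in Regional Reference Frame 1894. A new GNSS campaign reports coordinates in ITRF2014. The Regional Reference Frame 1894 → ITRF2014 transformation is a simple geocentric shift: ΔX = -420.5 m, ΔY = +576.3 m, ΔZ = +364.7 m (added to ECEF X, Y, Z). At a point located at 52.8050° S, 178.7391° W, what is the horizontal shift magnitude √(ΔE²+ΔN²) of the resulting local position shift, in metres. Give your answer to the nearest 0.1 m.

800.0 m

The local east axis at (φ, λ) is (−sin λ, cos λ, 0), so ΔE = −sin(-178.7391°)·(-420.5) + cos(-178.7391°)·576.3 = -585.41 m.
The local north axis is (−sin φ cos λ, −sin φ sin λ, cos φ), giving ΔN = 334.882 − 10.102 + 220.472 = 545.25 m.
Horizontal magnitude = √(ΔE² + ΔN²) = √((-585.41)² + 545.25²) = 800.01 m.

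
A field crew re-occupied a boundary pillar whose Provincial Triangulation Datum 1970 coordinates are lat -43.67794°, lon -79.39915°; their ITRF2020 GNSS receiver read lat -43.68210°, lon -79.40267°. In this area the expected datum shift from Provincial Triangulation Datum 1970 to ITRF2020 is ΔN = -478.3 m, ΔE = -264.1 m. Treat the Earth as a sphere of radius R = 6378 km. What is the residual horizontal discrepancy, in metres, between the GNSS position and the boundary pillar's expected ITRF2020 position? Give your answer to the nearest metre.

25 m

Observed coordinate differences: Δφ = -0.00416°, Δλ = -0.00352°.
Converting to metres (1° lat = 111317 m, cos φ = 0.723233): observed ΔN = -463.1 m, observed ΔE = -283.4 m.
Subtracting the expected shift leaves a residual of -463.1 − (-478.3) = 15.2 m north and -283.4 − (-264.1) = -19.3 m east.
Residual distance = √(15.2² + (-19.3)²) = 24.6 m.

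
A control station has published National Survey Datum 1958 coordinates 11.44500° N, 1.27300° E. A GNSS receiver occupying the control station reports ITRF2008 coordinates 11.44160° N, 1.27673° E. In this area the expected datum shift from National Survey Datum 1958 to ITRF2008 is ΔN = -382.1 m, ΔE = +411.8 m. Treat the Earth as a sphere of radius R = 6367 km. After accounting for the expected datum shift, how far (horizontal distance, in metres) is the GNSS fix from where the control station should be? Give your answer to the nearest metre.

7 m

Observed coordinate differences: Δφ = -0.00340°, Δλ = +0.00373°.
Converting to metres (1° lat = 111125 m, cos φ = 0.980116): observed ΔN = -377.8 m, observed ΔE = 406.3 m.
Subtracting the expected shift leaves a residual of -377.8 − (-382.1) = 4.3 m north and 406.3 − (411.8) = -5.5 m east.
Residual distance = √(4.3² + (-5.5)²) = 7.0 m.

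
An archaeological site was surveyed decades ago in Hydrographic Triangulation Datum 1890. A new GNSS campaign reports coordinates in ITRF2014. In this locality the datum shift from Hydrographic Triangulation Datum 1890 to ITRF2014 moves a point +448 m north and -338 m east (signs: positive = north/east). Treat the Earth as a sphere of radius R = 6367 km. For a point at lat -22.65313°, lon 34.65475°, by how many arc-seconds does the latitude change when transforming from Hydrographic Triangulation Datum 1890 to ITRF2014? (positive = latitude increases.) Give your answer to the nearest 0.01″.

On a sphere of radius R, 1 rad of latitude = R, so Δφ = ΔN / R = 448.0 / 6367000 = 7.0363e-05 rad = 14.513″.

Δφ = 14.51″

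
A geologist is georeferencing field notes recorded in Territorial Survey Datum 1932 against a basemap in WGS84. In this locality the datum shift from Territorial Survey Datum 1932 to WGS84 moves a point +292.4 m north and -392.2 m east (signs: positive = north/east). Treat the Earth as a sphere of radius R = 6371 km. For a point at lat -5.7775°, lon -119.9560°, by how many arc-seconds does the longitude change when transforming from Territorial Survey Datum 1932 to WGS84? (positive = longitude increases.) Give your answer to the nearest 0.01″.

Δλ = -12.76″

At latitude -5.7775°, cos φ = 0.994920.
One radian of longitude at latitude φ spans R cos φ, so Δλ = ΔE / (R cos φ) = -392.2 / (6371000 × 0.994920) = -6.1874e-05 rad = -12.763″.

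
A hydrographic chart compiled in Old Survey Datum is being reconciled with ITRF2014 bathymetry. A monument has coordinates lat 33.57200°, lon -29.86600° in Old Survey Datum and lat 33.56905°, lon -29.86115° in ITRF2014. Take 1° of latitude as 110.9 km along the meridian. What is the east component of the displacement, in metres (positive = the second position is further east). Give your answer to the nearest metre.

ΔE = 448 m

Δφ = 33.56905° − 33.57200° = -0.00295°; Δλ = -29.86115° − -29.86600° = +0.00485°.
ΔN = Δφ × 110900 = -327.2 m; ΔE = Δλ × 110900 × cos(33.57200°) = +0.00485 × 110900 × 0.833192 = 448.1 m.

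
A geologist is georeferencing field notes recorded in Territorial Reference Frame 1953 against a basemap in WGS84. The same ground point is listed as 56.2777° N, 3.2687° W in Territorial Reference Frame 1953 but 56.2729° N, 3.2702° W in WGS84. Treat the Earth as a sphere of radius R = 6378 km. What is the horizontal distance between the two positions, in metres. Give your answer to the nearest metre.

542 m

Δφ = 56.2729° − 56.2777° = -0.0048°; Δλ = -3.2702° − -3.2687° = -0.0015°.
1° along a meridian = πR/180 = 111317 m.
ΔN = Δφ × 111317 = -534.3 m; ΔE = Δλ × 111317 × cos(56.2777°) = -0.0015 × 111317 × 0.555168 = -92.7 m.
Distance = √(ΔE² + ΔN²) = √((-92.7)² + (-534.3)²) = 542.3 m.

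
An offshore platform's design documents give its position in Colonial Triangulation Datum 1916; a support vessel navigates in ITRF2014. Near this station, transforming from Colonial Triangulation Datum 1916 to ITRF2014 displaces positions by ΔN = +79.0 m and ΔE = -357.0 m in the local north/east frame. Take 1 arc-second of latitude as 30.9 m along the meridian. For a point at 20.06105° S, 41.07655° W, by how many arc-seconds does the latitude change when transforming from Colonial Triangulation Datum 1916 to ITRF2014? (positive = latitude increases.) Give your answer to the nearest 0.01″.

1″ of latitude = 30.90 m, so Δφ = 79.0 / 30.90 = 2.557″.

Δφ = 2.56″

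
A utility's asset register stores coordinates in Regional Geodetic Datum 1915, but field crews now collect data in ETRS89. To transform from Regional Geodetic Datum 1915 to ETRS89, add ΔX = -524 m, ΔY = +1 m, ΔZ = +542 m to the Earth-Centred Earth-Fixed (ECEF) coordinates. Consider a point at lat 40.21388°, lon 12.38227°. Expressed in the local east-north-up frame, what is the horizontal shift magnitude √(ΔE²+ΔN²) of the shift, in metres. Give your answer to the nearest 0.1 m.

At φ = 40.21388°, λ = 12.38227°: sin φ = 0.645643, cos φ = 0.763640, sin λ = 0.214433, cos λ = 0.976739.
ΔE = −sin λ·ΔX + cos λ·ΔY = −(0.214433)·(-524) + (0.976739)·(1) = 113.34 m.
ΔN = −sin φ cos λ·ΔX − sin φ sin λ·ΔY + cos φ·ΔZ = −(0.645643)(0.976739)(-524) − (0.645643)(0.214433)(1) + (0.763640)(542) = 744.20 m.
Horizontal magnitude = √(ΔE² + ΔN²) = √(113.34² + 744.20²) = 752.78 m.

752.8 m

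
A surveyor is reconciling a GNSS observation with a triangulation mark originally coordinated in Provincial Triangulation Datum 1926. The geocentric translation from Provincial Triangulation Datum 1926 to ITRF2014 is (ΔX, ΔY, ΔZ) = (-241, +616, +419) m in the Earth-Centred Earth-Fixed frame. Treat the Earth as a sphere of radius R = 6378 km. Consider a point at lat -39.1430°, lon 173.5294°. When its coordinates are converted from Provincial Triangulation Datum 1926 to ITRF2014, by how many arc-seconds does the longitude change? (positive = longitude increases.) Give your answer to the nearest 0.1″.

Δλ = -24.4″

sin φ = -0.631258, cos φ = 0.775573, sin λ = 0.112693, cos λ = -0.993630.
East component: ΔE = −sin λ·ΔX + cos λ·ΔY = −(0.112693)(-241) + (-0.993630)(616) = -584.92 m.
1° of latitude spans πR/180 = 111317 m; at latitude φ, 1° of longitude spans that × cos φ = 86334.5 m, so Δλ = -584.92 / 86334.5 × 3600 = -24.390″.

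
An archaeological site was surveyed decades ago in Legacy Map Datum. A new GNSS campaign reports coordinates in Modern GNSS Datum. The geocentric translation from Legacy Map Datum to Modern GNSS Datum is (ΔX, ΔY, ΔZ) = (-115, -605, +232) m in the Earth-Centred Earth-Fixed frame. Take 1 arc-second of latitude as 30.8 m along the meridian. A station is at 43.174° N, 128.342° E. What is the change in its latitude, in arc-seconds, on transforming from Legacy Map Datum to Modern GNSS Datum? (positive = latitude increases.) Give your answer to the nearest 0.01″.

sin φ = 0.684216, cos φ = 0.729279, sin λ = 0.784322, cos λ = -0.620354.
North component: ΔN = −sin φ cos λ·ΔX − sin φ sin λ·ΔY + cos φ·ΔZ = −(0.684216)(-0.620354)(-115) − (0.684216)(0.784322)(-605) + (0.729279)(232) = 445.05 m.
1° of latitude spans 3600 × 30.80 = 110880 m, so Δφ = 445.05 / 110880 × 3600 = 14.450″.

Δφ = 14.45″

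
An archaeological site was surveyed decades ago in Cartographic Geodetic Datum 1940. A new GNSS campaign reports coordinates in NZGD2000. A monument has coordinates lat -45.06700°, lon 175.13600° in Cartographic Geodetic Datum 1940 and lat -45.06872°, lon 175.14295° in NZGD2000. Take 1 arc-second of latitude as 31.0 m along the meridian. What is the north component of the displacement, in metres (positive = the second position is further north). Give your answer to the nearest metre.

Δφ = -45.06872° − -45.06700° = -0.00172°; Δλ = 175.14295° − 175.13600° = +0.00695°.
1° of latitude = 3600 × 31.00 = 111600 m.
ΔN = Δφ × 111600 = -192.0 m; ΔE = Δλ × 111600 × cos(-45.06700°) = +0.00695 × 111600 × 0.706279 = 547.8 m.

ΔN = -192 m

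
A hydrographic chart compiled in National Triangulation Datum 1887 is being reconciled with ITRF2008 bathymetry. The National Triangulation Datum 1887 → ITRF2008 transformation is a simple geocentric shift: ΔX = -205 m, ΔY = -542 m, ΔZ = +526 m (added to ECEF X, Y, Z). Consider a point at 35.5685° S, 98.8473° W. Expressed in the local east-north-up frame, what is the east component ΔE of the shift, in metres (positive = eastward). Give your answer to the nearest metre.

ΔE = -119 m

At φ = -35.5685°, λ = -98.8473°: sin φ = -0.581676, cos φ = 0.813421, sin λ = -0.988102, cos λ = -0.153802.
ΔE = −sin λ·ΔX + cos λ·ΔY = −(-0.988102)·(-205) + (-0.153802)·(-542) = -119.20 m.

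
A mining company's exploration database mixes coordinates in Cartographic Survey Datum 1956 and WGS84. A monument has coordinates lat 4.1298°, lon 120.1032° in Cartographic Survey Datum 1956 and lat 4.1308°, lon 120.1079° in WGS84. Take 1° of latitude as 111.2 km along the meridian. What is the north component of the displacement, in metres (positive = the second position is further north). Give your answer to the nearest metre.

Δφ = 4.1308° − 4.1298° = +0.0010°; Δλ = 120.1079° − 120.1032° = +0.0047°.
ΔN = Δφ × 111200 = 111.2 m; ΔE = Δλ × 111200 × cos(4.1298°) = +0.0047 × 111200 × 0.997403 = 521.3 m.

ΔN = 111 m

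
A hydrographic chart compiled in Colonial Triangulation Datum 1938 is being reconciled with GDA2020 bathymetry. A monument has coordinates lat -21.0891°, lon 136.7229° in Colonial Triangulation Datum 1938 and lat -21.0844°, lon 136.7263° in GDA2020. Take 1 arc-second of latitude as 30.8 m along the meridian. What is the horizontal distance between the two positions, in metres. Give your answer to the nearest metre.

629 m

Δφ = -21.0844° − -21.0891° = +0.0047°; Δλ = 136.7263° − 136.7229° = +0.0034°.
1° of latitude = 3600 × 30.80 = 110880 m.
ΔN = Δφ × 110880 = 521.1 m; ΔE = Δλ × 110880 × cos(-21.0891°) = +0.0034 × 110880 × 0.933022 = 351.7 m.
Distance = √(ΔE² + ΔN²) = √(351.7² + 521.1²) = 628.7 m.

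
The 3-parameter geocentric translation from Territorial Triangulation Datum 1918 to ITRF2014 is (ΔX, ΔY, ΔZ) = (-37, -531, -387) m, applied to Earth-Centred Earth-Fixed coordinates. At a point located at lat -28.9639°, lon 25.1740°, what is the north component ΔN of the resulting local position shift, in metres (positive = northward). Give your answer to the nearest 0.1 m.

The local north axis is (−sin φ cos λ, −sin φ sin λ, cos φ), giving ΔN = -16.216 − 109.380 − 338.596 = -464.19 m.

ΔN = -464.2 m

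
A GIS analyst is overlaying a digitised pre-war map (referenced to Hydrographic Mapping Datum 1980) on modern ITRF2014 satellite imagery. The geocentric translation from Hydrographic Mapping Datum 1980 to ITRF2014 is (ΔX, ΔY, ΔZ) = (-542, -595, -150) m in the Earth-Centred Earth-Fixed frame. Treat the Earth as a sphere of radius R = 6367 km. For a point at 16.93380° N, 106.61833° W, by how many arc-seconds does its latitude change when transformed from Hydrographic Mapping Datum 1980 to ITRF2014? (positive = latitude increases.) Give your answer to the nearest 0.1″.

sin φ = 0.291267, cos φ = 0.956642, sin λ = -0.958231, cos λ = -0.285995.
North component: ΔN = −sin φ cos λ·ΔX − sin φ sin λ·ΔY + cos φ·ΔZ = −(0.291267)(-0.285995)(-542) − (0.291267)(-0.958231)(-595) + (0.956642)(-150) = -354.71 m.
1° of latitude spans πR/180 = 111125 m, so Δφ = -354.71 / 111125 × 3600 = -11.491″.

Δφ = -11.5″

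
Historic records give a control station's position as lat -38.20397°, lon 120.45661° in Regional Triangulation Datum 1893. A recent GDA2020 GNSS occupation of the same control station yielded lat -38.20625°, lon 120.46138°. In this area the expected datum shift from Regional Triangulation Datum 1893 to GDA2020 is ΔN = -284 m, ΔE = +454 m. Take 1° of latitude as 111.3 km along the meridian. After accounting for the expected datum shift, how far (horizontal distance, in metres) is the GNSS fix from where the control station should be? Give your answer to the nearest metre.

Observed coordinate differences: Δφ = -0.00228°, Δλ = +0.00477°.
Converting to metres (1° lat = 111300 m, cos φ = 0.785814): observed ΔN = -253.8 m, observed ΔE = 417.2 m.
Subtracting the expected shift leaves a residual of -253.8 − (-284) = 30.2 m north and 417.2 − (454) = -36.8 m east.
Residual distance = √(30.2² + (-36.8)²) = 47.6 m.

48 m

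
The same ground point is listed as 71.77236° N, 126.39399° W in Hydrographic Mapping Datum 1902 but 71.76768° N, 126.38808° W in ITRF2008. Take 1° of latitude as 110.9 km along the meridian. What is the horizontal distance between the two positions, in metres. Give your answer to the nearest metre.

558 m

Δφ = 71.76768° − 71.77236° = -0.00468°; Δλ = -126.38808° − -126.39399° = +0.00591°.
ΔN = Δφ × 110900 = -519.0 m; ΔE = Δλ × 110900 × cos(71.77236°) = +0.00591 × 110900 × 0.312793 = 205.0 m.
Distance = √(ΔE² + ΔN²) = √(205.0² + (-519.0)²) = 558.0 m.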